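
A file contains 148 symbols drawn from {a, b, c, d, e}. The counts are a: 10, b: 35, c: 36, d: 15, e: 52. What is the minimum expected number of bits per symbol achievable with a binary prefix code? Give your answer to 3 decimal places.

2.169 bits/symbol

Probabilities are the counts divided by 148.
Repeatedly combine the two least-probable nodes; the expected code length is the sum of the merged weights.
merge 5/74 + 15/148 → 25/148
merge 25/148 + 35/148 → 15/37
merge 9/37 + 13/37 → 22/37
merge 15/37 + 22/37 → 1
L = 25/148 + 15/37 + 22/37 + 1 = 321/148 ≈ 2.169 bits/symbol.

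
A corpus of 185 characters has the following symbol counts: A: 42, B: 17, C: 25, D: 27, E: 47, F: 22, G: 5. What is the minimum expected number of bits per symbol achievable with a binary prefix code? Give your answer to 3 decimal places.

2.638 bits/symbol

Probabilities are the counts divided by 185.
Repeatedly combine the two least-probable nodes; the expected code length is the sum of the merged weights.
merge 1/37 + 17/185 → 22/185
merge 22/185 + 22/185 → 44/185
merge 5/37 + 27/185 → 52/185
merge 42/185 + 44/185 → 86/185
merge 47/185 + 52/185 → 99/185
merge 86/185 + 99/185 → 1
L = 22/185 + 44/185 + 52/185 + 86/185 + 99/185 + 1 = 488/185 ≈ 2.638 bits/symbol.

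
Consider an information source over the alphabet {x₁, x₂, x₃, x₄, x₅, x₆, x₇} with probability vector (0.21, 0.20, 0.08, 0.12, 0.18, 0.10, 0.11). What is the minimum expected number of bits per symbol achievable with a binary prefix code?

2.77 bits/symbol

Repeatedly combine the two least-probable nodes; the expected code length is the sum of the merged weights.
merge 2/25 + 1/10 → 9/50
merge 11/100 + 3/25 → 23/100
merge 9/50 + 9/50 → 9/25
merge 1/5 + 21/100 → 41/100
merge 23/100 + 9/25 → 59/100
merge 41/100 + 59/100 → 1
L = 9/50 + 23/100 + 9/25 + 41/100 + 59/100 + 1 = 277/100 = 2.77 bits/symbol.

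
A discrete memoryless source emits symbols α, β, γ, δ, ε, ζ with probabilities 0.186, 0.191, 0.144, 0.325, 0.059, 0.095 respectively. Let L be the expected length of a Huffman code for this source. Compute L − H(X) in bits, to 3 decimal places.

0.051 bits

Entropy H = −Σ p log₂ p ≈ 2.4006 bits.
Huffman merges: 59/1000+19/200→77/500; 18/125+77/500→149/500; 93/500+191/1000→377/1000; 149/500+13/40→623/1000; 377/1000+623/1000→1. L = 613/250 ≈ 2.4520.
L − H = 2.4520 − 2.4006 = 0.051 bits.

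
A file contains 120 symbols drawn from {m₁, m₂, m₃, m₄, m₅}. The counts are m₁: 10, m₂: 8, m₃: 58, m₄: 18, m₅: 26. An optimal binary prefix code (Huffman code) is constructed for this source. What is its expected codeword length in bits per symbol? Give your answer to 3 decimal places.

Probabilities are the counts divided by 120.
Repeatedly combine the two least-probable nodes; the expected code length is the sum of the merged weights.
merge 1/15 + 1/12 → 3/20
merge 3/20 + 3/20 → 3/10
merge 13/60 + 3/10 → 31/60
merge 29/60 + 31/60 → 1
L = 3/20 + 3/10 + 31/60 + 1 = 59/30 ≈ 1.967 bits/symbol.

1.967 bits/symbol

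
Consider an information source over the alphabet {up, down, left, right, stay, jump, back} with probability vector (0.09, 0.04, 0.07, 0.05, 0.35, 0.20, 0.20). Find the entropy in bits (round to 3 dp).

2.442 bits

H = −Σ pᵢ log₂ pᵢ.
−0.09·log₂(0.09) = 0.3127
−0.04·log₂(0.04) = 0.1858
−0.07·log₂(0.07) = 0.2686
−0.05·log₂(0.05) = 0.2161
−0.35·log₂(0.35) = 0.5301
−0.20·log₂(0.20) = 0.4644
−0.20·log₂(0.20) = 0.4644
Sum ≈ 2.4419 → 2.442 bits.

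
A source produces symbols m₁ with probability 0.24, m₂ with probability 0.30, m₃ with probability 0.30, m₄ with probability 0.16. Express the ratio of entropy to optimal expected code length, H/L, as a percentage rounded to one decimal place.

98.0%

Entropy H = −Σ p log₂ p ≈ 1.9593 bits.
Huffman merges: 4/25+6/25→2/5; 3/10+3/10→3/5; 2/5+3/5→1. L = 2 ≈ 2.0000.
Efficiency = H/L = 1.9593/2.0000 = 98.0%.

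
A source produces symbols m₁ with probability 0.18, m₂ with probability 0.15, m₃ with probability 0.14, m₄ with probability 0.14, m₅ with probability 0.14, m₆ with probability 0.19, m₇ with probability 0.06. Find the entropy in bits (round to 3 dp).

H = −Σ pᵢ log₂ pᵢ.
−0.18·log₂(0.18) = 0.4453
−0.15·log₂(0.15) = 0.4105
−0.14·log₂(0.14) = 0.3971
−0.14·log₂(0.14) = 0.3971
−0.14·log₂(0.14) = 0.3971
−0.19·log₂(0.19) = 0.4552
−0.06·log₂(0.06) = 0.2435
Sum ≈ 2.7459 → 2.746 bits.

2.746 bits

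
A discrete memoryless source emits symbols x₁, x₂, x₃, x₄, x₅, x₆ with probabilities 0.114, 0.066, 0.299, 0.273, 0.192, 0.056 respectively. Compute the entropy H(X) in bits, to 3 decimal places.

H = −Σ pᵢ log₂ pᵢ.
−0.114·log₂(0.114) = 0.3571
−0.066·log₂(0.066) = 0.2588
−0.299·log₂(0.299) = 0.5208
−0.273·log₂(0.273) = 0.5113
−0.192·log₂(0.192) = 0.4571
−0.056·log₂(0.056) = 0.2329
Sum ≈ 2.3381 → 2.338 bits.

2.338 bits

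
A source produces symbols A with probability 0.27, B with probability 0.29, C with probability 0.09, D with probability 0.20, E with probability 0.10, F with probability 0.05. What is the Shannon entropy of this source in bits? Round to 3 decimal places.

2.353 bits

H = −Σ pᵢ log₂ pᵢ.
−0.27·log₂(0.27) = 0.5100
−0.29·log₂(0.29) = 0.5179
−0.09·log₂(0.09) = 0.3127
−0.20·log₂(0.20) = 0.4644
−0.10·log₂(0.10) = 0.3322
−0.05·log₂(0.05) = 0.2161
Sum ≈ 2.3533 → 2.353 bits.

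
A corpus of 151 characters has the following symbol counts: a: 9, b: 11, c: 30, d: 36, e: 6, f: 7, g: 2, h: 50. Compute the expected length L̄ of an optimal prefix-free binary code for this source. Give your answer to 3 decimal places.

2.517 bits/symbol

Probabilities are the counts divided by 151.
Repeatedly combine the two least-probable nodes; the expected code length is the sum of the merged weights.
merge 2/151 + 6/151 → 8/151
merge 7/151 + 8/151 → 15/151
merge 9/151 + 11/151 → 20/151
merge 15/151 + 20/151 → 35/151
merge 30/151 + 35/151 → 65/151
merge 36/151 + 50/151 → 86/151
merge 65/151 + 86/151 → 1
L = 8/151 + 15/151 + 20/151 + 35/151 + 65/151 + 86/151 + 1 = 380/151 ≈ 2.517 bits/symbol.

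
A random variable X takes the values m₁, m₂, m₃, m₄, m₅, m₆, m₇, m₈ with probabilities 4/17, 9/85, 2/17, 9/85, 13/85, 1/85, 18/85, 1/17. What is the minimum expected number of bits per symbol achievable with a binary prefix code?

2.8 bits/symbol

Repeatedly combine the two least-probable nodes; the expected code length is the sum of the merged weights.
merge 1/85 + 1/17 → 6/85
merge 6/85 + 9/85 → 3/17
merge 9/85 + 2/17 → 19/85
merge 13/85 + 3/17 → 28/85
merge 18/85 + 19/85 → 37/85
merge 4/17 + 28/85 → 48/85
merge 37/85 + 48/85 → 1
L = 6/85 + 3/17 + 19/85 + 28/85 + 37/85 + 48/85 + 1 = 14/5 = 2.8 bits/symbol.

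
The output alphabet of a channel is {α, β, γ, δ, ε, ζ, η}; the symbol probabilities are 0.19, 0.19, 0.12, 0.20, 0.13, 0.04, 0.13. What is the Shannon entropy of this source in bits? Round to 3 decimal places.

H = −Σ pᵢ log₂ pᵢ.
−0.19·log₂(0.19) = 0.4552
−0.19·log₂(0.19) = 0.4552
−0.12·log₂(0.12) = 0.3671
−0.20·log₂(0.20) = 0.4644
−0.13·log₂(0.13) = 0.3826
−0.04·log₂(0.04) = 0.1858
−0.13·log₂(0.13) = 0.3826
Sum ≈ 2.6929 → 2.693 bits.

2.693 bits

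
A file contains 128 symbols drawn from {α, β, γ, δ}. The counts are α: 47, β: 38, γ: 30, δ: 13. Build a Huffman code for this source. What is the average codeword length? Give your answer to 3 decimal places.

1.969 bits/symbol

Probabilities are the counts divided by 128.
Repeatedly combine the two least-probable nodes; the expected code length is the sum of the merged weights.
merge 13/128 + 15/64 → 43/128
merge 19/64 + 43/128 → 81/128
merge 47/128 + 81/128 → 1
L = 43/128 + 81/128 + 1 = 63/32 ≈ 1.969 bits/symbol.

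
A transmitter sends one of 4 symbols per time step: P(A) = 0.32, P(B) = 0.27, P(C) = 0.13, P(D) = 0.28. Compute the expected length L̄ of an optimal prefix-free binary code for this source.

Repeatedly combine the two least-probable nodes; the expected code length is the sum of the merged weights.
merge 13/100 + 27/100 → 2/5
merge 7/25 + 8/25 → 3/5
merge 2/5 + 3/5 → 1
L = 2/5 + 3/5 + 1 = 2 bits/symbol.

2 bits/symbol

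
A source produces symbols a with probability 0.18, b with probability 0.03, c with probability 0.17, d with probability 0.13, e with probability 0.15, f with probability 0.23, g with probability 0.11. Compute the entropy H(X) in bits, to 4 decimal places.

H = −Σ pᵢ log₂ pᵢ.
−0.18·log₂(0.18) = 0.4453
−0.03·log₂(0.03) = 0.1518
−0.17·log₂(0.17) = 0.4346
−0.13·log₂(0.13) = 0.3826
−0.15·log₂(0.15) = 0.4105
−0.23·log₂(0.23) = 0.4877
−0.11·log₂(0.11) = 0.3503
Sum ≈ 2.6628 → 2.6628 bits.

2.6628 bits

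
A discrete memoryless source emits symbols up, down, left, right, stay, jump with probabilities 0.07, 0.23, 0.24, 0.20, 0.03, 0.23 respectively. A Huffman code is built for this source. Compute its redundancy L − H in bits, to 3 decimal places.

Entropy H = −Σ p log₂ p ≈ 2.3542 bits.
Huffman merges: 3/100+7/100→1/10; 1/10+1/5→3/10; 23/100+23/100→23/50; 6/25+3/10→27/50; 23/50+27/50→1. L = 12/5 ≈ 2.4000.
L − H = 2.4000 − 2.3542 = 0.046 bits.

0.046 bits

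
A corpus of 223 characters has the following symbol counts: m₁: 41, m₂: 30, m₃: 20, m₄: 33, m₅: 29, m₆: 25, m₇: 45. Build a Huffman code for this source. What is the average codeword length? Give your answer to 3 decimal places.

Probabilities are the counts divided by 223.
Repeatedly combine the two least-probable nodes; the expected code length is the sum of the merged weights.
merge 20/223 + 25/223 → 45/223
merge 29/223 + 30/223 → 59/223
merge 33/223 + 41/223 → 74/223
merge 45/223 + 45/223 → 90/223
merge 59/223 + 74/223 → 133/223
merge 90/223 + 133/223 → 1
L = 45/223 + 59/223 + 74/223 + 90/223 + 133/223 + 1 = 624/223 ≈ 2.798 bits/symbol.

2.798 bits/symbol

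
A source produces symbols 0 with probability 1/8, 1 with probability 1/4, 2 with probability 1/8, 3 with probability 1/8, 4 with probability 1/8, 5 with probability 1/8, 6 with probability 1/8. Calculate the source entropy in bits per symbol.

Each probability is a power of 1/2, so log₂(1/p) is an integer.
H = Σ p·log₂(1/p) = 1/8·3 + 1/4·2 + 1/8·3 + 1/8·3 + 1/8·3 + 1/8·3 + 1/8·3 = 2.75 bits.

2.75 bits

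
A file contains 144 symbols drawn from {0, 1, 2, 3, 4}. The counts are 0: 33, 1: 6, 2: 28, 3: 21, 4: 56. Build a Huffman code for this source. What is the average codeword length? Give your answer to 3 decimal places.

Probabilities are the counts divided by 144.
Repeatedly combine the two least-probable nodes; the expected code length is the sum of the merged weights.
merge 1/24 + 7/48 → 3/16
merge 3/16 + 7/36 → 55/144
merge 11/48 + 55/144 → 11/18
merge 7/18 + 11/18 → 1
L = 3/16 + 55/144 + 11/18 + 1 = 157/72 ≈ 2.181 bits/symbol.

2.181 bits/symbol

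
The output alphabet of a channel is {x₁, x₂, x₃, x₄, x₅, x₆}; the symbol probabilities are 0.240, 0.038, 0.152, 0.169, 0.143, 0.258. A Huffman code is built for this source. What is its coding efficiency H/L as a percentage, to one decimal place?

96.9%

Entropy H = −Σ p log₂ p ≈ 2.4255 bits.
Huffman merges: 19/500+143/1000→181/1000; 19/125+169/1000→321/1000; 181/1000+6/25→421/1000; 129/500+321/1000→579/1000; 421/1000+579/1000→1. L = 1251/500 ≈ 2.5020.
Efficiency = H/L = 2.4255/2.5020 = 96.9%.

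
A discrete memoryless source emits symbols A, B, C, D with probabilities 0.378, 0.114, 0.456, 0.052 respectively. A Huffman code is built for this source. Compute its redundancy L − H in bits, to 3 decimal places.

Entropy H = −Σ p log₂ p ≈ 1.6261 bits.
Huffman merges: 13/250+57/500→83/500; 83/500+189/500→68/125; 57/125+68/125→1. L = 171/100 ≈ 1.7100.
L − H = 1.7100 − 1.6261 = 0.084 bits.

0.084 bits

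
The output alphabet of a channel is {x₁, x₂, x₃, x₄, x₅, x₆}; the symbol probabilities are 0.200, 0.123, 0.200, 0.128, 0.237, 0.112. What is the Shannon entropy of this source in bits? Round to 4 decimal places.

2.5263 bits

H = −Σ pᵢ log₂ pᵢ.
−0.200·log₂(0.200) = 0.4644
−0.123·log₂(0.123) = 0.3719
−0.200·log₂(0.200) = 0.4644
−0.128·log₂(0.128) = 0.3796
−0.237·log₂(0.237) = 0.4923
−0.112·log₂(0.112) = 0.3537
Sum ≈ 2.5263 → 2.5263 bits.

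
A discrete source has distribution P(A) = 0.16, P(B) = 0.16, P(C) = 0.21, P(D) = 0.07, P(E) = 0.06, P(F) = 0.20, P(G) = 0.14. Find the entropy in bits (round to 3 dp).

H = −Σ pᵢ log₂ pᵢ.
−0.16·log₂(0.16) = 0.4230
−0.16·log₂(0.16) = 0.4230
−0.21·log₂(0.21) = 0.4728
−0.07·log₂(0.07) = 0.2686
−0.06·log₂(0.06) = 0.2435
−0.20·log₂(0.20) = 0.4644
−0.14·log₂(0.14) = 0.3971
Sum ≈ 2.6924 → 2.692 bits.

2.692 bits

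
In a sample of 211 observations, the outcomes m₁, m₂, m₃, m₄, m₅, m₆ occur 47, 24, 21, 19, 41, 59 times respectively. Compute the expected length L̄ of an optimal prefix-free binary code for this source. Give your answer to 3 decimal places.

Probabilities are the counts divided by 211.
Repeatedly combine the two least-probable nodes; the expected code length is the sum of the merged weights.
merge 19/211 + 21/211 → 40/211
merge 24/211 + 40/211 → 64/211
merge 41/211 + 47/211 → 88/211
merge 59/211 + 64/211 → 123/211
merge 88/211 + 123/211 → 1
L = 40/211 + 64/211 + 88/211 + 123/211 + 1 = 526/211 ≈ 2.493 bits/symbol.

2.493 bits/symbol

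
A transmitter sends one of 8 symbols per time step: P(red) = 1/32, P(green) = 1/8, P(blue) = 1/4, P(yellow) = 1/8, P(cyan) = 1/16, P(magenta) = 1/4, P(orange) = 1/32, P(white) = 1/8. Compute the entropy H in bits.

Each probability is a power of 1/2, so log₂(1/p) is an integer.
H = Σ p·log₂(1/p) = 1/32·5 + 1/8·3 + 1/4·2 + 1/8·3 + 1/16·4 + 1/4·2 + 1/32·5 + 1/8·3 = 2.6875 bits.

2.6875 bits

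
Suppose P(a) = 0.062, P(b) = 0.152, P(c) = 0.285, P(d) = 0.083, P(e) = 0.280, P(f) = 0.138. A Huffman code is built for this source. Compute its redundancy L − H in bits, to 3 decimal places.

Entropy H = −Σ p log₂ p ≈ 2.3845 bits.
Huffman merges: 31/500+83/1000→29/200; 69/500+29/200→283/1000; 19/125+7/25→54/125; 283/1000+57/200→71/125; 54/125+71/125→1. L = 607/250 ≈ 2.4280.
L − H = 2.4280 − 2.3845 = 0.043 bits.

0.043 bits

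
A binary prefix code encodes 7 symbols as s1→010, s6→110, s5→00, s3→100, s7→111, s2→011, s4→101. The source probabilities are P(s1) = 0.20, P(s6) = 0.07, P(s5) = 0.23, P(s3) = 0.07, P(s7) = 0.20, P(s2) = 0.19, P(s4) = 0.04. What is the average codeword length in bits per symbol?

2.77 bits/symbol

L̄ = Σ pᵢ·ℓᵢ = 0.20·3 + 0.07·3 + 0.23·2 + 0.07·3 + 0.20·3 + 0.19·3 + 0.04·3 = 2.77 bits/symbol.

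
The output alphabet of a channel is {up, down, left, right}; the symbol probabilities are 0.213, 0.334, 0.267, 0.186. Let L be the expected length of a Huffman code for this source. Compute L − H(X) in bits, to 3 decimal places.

0.036 bits

Entropy H = −Σ p log₂ p ≈ 1.9636 bits.
Huffman merges: 93/500+213/1000→399/1000; 267/1000+167/500→601/1000; 399/1000+601/1000→1. L = 2 ≈ 2.0000.
L − H = 2.0000 − 1.9636 = 0.036 bits.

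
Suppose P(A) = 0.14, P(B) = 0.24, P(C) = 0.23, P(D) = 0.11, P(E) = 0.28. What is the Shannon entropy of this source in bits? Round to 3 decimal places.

H = −Σ pᵢ log₂ pᵢ.
−0.14·log₂(0.14) = 0.3971
−0.24·log₂(0.24) = 0.4941
−0.23·log₂(0.23) = 0.4877
−0.11·log₂(0.11) = 0.3503
−0.28·log₂(0.28) = 0.5142
Sum ≈ 2.2434 → 2.243 bits.

2.243 bits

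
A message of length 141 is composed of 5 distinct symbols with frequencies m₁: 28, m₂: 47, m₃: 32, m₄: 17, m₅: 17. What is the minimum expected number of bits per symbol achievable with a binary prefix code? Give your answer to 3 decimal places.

Probabilities are the counts divided by 141.
Repeatedly combine the two least-probable nodes; the expected code length is the sum of the merged weights.
merge 17/141 + 17/141 → 34/141
merge 28/141 + 32/141 → 20/47
merge 34/141 + 1/3 → 27/47
merge 20/47 + 27/47 → 1
L = 34/141 + 20/47 + 27/47 + 1 = 316/141 ≈ 2.241 bits/symbol.

2.241 bits/symbol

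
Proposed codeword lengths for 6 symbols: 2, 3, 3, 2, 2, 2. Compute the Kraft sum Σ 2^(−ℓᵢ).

1.25

With common denominator 2^3 = 8: Σ 2^(−ℓᵢ) = 2/8 + 1/8 + 1/8 + 2/8 + 2/8 + 2/8 = 10/8 = 1.25.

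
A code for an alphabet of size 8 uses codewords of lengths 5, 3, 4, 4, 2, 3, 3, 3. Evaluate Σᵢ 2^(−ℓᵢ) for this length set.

0.90625

With common denominator 2^5 = 32: Σ 2^(−ℓᵢ) = 1/32 + 4/32 + 2/32 + 2/32 + 8/32 + 4/32 + 4/32 + 4/32 = 29/32 = 0.90625.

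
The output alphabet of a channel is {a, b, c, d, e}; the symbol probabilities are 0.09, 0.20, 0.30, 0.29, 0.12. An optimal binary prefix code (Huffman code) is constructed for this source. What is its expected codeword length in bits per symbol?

2.21 bits/symbol

Repeatedly combine the two least-probable nodes; the expected code length is the sum of the merged weights.
merge 9/100 + 3/25 → 21/100
merge 1/5 + 21/100 → 41/100
merge 29/100 + 3/10 → 59/100
merge 41/100 + 59/100 → 1
L = 21/100 + 41/100 + 59/100 + 1 = 221/100 = 2.21 bits/symbol.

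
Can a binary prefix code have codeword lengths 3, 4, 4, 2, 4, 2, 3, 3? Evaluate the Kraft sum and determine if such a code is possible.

With common denominator 2^4 = 16: Σ 2^(−ℓᵢ) = 2/16 + 1/16 + 1/16 + 4/16 + 1/16 + 4/16 + 2/16 + 2/16 = 17/16 = 1.0625.
Kraft's inequality requires Σ ≤ 1; here Σ = 1.0625 > 1, so no such prefix code exists.

1.0625; no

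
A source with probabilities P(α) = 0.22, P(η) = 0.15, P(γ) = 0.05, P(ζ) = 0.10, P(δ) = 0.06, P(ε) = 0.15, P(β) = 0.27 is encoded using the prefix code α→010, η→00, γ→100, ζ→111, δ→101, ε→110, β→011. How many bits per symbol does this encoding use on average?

L̄ = Σ pᵢ·ℓᵢ = 0.22·3 + 0.15·2 + 0.05·3 + 0.10·3 + 0.06·3 + 0.15·3 + 0.27·3 = 2.85 bits/symbol.

2.85 bits/symbol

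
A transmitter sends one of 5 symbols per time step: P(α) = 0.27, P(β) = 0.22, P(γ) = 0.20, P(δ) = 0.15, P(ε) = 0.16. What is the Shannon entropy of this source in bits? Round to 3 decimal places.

H = −Σ pᵢ log₂ pᵢ.
−0.27·log₂(0.27) = 0.5100
−0.22·log₂(0.22) = 0.4806
−0.20·log₂(0.20) = 0.4644
−0.15·log₂(0.15) = 0.4105
−0.16·log₂(0.16) = 0.4230
Sum ≈ 2.2885 → 2.289 bits.

2.289 bits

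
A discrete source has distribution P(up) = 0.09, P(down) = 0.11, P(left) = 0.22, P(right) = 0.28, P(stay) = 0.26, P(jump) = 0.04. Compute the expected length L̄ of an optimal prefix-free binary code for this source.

Repeatedly combine the two least-probable nodes; the expected code length is the sum of the merged weights.
merge 1/25 + 9/100 → 13/100
merge 11/100 + 13/100 → 6/25
merge 11/50 + 6/25 → 23/50
merge 13/50 + 7/25 → 27/50
merge 23/50 + 27/50 → 1
L = 13/100 + 6/25 + 23/50 + 27/50 + 1 = 237/100 = 2.37 bits/symbol.

2.37 bits/symbol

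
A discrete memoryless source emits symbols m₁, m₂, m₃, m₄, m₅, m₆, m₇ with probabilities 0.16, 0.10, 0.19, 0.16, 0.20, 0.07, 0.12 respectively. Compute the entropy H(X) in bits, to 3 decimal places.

H = −Σ pᵢ log₂ pᵢ.
−0.16·log₂(0.16) = 0.4230
−0.10·log₂(0.10) = 0.3322
−0.19·log₂(0.19) = 0.4552
−0.16·log₂(0.16) = 0.4230
−0.20·log₂(0.20) = 0.4644
−0.07·log₂(0.07) = 0.2686
−0.12·log₂(0.12) = 0.3671
Sum ≈ 2.7335 → 2.733 bits.

2.733 bits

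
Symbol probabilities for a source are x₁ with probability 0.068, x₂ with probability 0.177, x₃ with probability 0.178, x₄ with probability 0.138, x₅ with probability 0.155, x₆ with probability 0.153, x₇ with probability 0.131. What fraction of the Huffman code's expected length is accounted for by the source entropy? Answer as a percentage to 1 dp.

97.8%

Entropy H = −Σ p log₂ p ≈ 2.7589 bits.
Huffman merges: 17/250+131/1000→199/1000; 69/500+153/1000→291/1000; 31/200+177/1000→83/250; 89/500+199/1000→377/1000; 291/1000+83/250→623/1000; 377/1000+623/1000→1. L = 1411/500 ≈ 2.8220.
Efficiency = H/L = 2.7589/2.8220 = 97.8%.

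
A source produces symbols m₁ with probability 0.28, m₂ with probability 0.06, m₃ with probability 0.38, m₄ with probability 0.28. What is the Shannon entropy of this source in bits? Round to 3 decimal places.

H = −Σ pᵢ log₂ pᵢ.
−0.28·log₂(0.28) = 0.5142
−0.06·log₂(0.06) = 0.2435
−0.38·log₂(0.38) = 0.5305
−0.28·log₂(0.28) = 0.5142
Sum ≈ 1.8024 → 1.802 bits.

1.802 bits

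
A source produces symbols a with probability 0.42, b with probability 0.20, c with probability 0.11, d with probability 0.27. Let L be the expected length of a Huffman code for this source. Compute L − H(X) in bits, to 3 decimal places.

Entropy H = −Σ p log₂ p ≈ 1.8503 bits.
Huffman merges: 11/100+1/5→31/100; 27/100+31/100→29/50; 21/50+29/50→1. L = 189/100 ≈ 1.8900.
L − H = 1.8900 − 1.8503 = 0.040 bits.

0.040 bits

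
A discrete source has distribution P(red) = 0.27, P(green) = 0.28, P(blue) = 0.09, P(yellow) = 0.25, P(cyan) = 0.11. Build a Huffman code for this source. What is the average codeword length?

2.2 bits/symbol

Repeatedly combine the two least-probable nodes; the expected code length is the sum of the merged weights.
merge 9/100 + 11/100 → 1/5
merge 1/5 + 1/4 → 9/20
merge 27/100 + 7/25 → 11/20
merge 9/20 + 11/20 → 1
L = 1/5 + 9/20 + 11/20 + 1 = 11/5 = 2.2 bits/symbol.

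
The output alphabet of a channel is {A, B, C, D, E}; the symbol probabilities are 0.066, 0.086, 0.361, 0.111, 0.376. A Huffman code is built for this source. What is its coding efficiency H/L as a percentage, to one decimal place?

Entropy H = −Σ p log₂ p ≈ 1.9765 bits.
Huffman merges: 33/500+43/500→19/125; 111/1000+19/125→263/1000; 263/1000+361/1000→78/125; 47/125+78/125→1. L = 2039/1000 ≈ 2.0390.
Efficiency = H/L = 1.9765/2.0390 = 96.9%.

96.9%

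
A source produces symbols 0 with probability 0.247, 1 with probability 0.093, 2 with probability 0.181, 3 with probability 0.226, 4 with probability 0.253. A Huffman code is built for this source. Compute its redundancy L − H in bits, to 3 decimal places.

0.024 bits

Entropy H = −Σ p log₂ p ≈ 2.2499 bits.
Huffman merges: 93/1000+181/1000→137/500; 113/500+247/1000→473/1000; 253/1000+137/500→527/1000; 473/1000+527/1000→1. L = 1137/500 ≈ 2.2740.
L − H = 2.2740 − 2.2499 = 0.024 bits.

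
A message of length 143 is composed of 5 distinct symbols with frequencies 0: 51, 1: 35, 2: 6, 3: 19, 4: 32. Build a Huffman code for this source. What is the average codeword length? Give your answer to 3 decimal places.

Probabilities are the counts divided by 143.
Repeatedly combine the two least-probable nodes; the expected code length is the sum of the merged weights.
merge 6/143 + 19/143 → 25/143
merge 25/143 + 32/143 → 57/143
merge 35/143 + 51/143 → 86/143
merge 57/143 + 86/143 → 1
L = 25/143 + 57/143 + 86/143 + 1 = 311/143 ≈ 2.175 bits/symbol.

2.175 bits/symbol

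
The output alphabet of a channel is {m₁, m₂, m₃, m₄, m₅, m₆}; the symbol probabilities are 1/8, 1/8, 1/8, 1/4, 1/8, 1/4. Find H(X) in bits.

Each probability is a power of 1/2, so log₂(1/p) is an integer.
H = Σ p·log₂(1/p) = 1/8·3 + 1/8·3 + 1/8·3 + 1/4·2 + 1/8·3 + 1/4·2 = 2.5 bits.

2.5 bits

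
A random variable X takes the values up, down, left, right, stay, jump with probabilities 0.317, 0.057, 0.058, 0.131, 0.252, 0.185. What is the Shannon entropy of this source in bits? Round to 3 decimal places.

2.335 bits

H = −Σ pᵢ log₂ pᵢ.
−0.317·log₂(0.317) = 0.5254
−0.057·log₂(0.057) = 0.2356
−0.058·log₂(0.058) = 0.2383
−0.131·log₂(0.131) = 0.3841
−0.252·log₂(0.252) = 0.5011
−0.185·log₂(0.185) = 0.4504
Sum ≈ 2.3348 → 2.335 bits.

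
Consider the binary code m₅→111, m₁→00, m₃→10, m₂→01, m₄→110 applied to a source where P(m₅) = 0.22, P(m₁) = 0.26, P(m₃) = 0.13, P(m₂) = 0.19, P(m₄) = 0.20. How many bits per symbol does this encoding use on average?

2.42 bits/symbol

L̄ = Σ pᵢ·ℓᵢ = 0.22·3 + 0.26·2 + 0.13·2 + 0.19·2 + 0.20·3 = 2.42 bits/symbol.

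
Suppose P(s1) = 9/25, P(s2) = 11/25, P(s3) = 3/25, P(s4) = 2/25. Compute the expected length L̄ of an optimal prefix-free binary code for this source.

Repeatedly combine the two least-probable nodes; the expected code length is the sum of the merged weights.
merge 2/25 + 3/25 → 1/5
merge 1/5 + 9/25 → 14/25
merge 11/25 + 14/25 → 1
L = 1/5 + 14/25 + 1 = 44/25 = 1.76 bits/symbol.

1.76 bits/symbol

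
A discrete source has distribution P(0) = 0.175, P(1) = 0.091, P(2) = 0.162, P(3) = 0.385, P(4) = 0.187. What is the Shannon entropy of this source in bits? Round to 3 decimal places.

2.163 bits

H = −Σ pᵢ log₂ pᵢ.
−0.175·log₂(0.175) = 0.4401
−0.091·log₂(0.091) = 0.3147
−0.162·log₂(0.162) = 0.4254
−0.385·log₂(0.385) = 0.5302
−0.187·log₂(0.187) = 0.4523
Sum ≈ 2.1626 → 2.163 bits.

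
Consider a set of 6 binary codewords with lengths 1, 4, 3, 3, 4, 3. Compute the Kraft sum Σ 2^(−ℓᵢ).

1

With common denominator 2^4 = 16: Σ 2^(−ℓᵢ) = 8/16 + 1/16 + 2/16 + 2/16 + 1/16 + 2/16 = 16/16 = 1.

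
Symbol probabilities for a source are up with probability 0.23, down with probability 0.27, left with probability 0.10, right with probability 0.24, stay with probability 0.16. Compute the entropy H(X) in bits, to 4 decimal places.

2.2470 bits

H = −Σ pᵢ log₂ pᵢ.
−0.23·log₂(0.23) = 0.4877
−0.27·log₂(0.27) = 0.5100
−0.10·log₂(0.10) = 0.3322
−0.24·log₂(0.24) = 0.4941
−0.16·log₂(0.16) = 0.4230
Sum ≈ 2.2470 → 2.2470 bits.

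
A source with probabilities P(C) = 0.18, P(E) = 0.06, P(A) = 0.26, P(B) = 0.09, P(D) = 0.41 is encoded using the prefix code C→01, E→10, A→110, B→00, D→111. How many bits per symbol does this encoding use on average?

2.67 bits/symbol

L̄ = Σ pᵢ·ℓᵢ = 0.18·2 + 0.06·2 + 0.26·3 + 0.09·2 + 0.41·3 = 2.67 bits/symbol.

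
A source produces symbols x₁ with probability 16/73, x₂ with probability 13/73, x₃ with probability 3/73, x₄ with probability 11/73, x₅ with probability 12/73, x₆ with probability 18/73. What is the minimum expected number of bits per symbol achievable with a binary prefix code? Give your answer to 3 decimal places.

2.534 bits/symbol

Repeatedly combine the two least-probable nodes; the expected code length is the sum of the merged weights.
merge 3/73 + 11/73 → 14/73
merge 12/73 + 13/73 → 25/73
merge 14/73 + 16/73 → 30/73
merge 18/73 + 25/73 → 43/73
merge 30/73 + 43/73 → 1
L = 14/73 + 25/73 + 30/73 + 43/73 + 1 = 185/73 ≈ 2.534 bits/symbol.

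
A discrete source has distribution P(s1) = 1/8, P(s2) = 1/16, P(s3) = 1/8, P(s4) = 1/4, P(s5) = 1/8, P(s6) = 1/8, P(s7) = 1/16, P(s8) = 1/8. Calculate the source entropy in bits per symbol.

2.875 bits

Each probability is a power of 1/2, so log₂(1/p) is an integer.
H = Σ p·log₂(1/p) = 1/8·3 + 1/16·4 + 1/8·3 + 1/4·2 + 1/8·3 + 1/8·3 + 1/16·4 + 1/8·3 = 2.875 bits.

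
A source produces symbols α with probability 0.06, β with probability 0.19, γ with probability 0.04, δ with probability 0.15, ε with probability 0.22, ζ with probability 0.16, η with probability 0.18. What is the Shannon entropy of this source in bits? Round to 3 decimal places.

H = −Σ pᵢ log₂ pᵢ.
−0.06·log₂(0.06) = 0.2435
−0.19·log₂(0.19) = 0.4552
−0.04·log₂(0.04) = 0.1858
−0.15·log₂(0.15) = 0.4105
−0.22·log₂(0.22) = 0.4806
−0.16·log₂(0.16) = 0.4230
−0.18·log₂(0.18) = 0.4453
Sum ≈ 2.6440 → 2.644 bits.

2.644 bits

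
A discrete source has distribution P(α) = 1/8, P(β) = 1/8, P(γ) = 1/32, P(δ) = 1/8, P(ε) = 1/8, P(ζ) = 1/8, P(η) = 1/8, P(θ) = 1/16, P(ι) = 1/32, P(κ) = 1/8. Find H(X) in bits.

Each probability is a power of 1/2, so log₂(1/p) is an integer.
H = Σ p·log₂(1/p) = 1/8·3 + 1/8·3 + 1/32·5 + 1/8·3 + 1/8·3 + 1/8·3 + 1/8·3 + 1/16·4 + 1/32·5 + 1/8·3 = 3.1875 bits.

3.1875 bits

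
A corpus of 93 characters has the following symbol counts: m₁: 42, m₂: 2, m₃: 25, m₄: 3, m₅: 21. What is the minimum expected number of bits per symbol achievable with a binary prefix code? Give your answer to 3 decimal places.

Probabilities are the counts divided by 93.
Repeatedly combine the two least-probable nodes; the expected code length is the sum of the merged weights.
merge 2/93 + 1/31 → 5/93
merge 5/93 + 7/31 → 26/93
merge 25/93 + 26/93 → 17/31
merge 14/31 + 17/31 → 1
L = 5/93 + 26/93 + 17/31 + 1 = 175/93 ≈ 1.882 bits/symbol.

1.882 bits/symbol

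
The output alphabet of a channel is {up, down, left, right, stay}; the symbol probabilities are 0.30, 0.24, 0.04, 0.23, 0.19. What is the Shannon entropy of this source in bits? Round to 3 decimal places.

H = −Σ pᵢ log₂ pᵢ.
−0.30·log₂(0.30) = 0.5211
−0.24·log₂(0.24) = 0.4941
−0.04·log₂(0.04) = 0.1858
−0.23·log₂(0.23) = 0.4877
−0.19·log₂(0.19) = 0.4552
Sum ≈ 2.1439 → 2.144 bits.

2.144 bits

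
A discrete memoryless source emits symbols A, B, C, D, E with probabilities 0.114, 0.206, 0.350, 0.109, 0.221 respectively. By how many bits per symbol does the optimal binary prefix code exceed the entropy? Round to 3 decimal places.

0.036 bits

Entropy H = −Σ p log₂ p ≈ 2.1866 bits.
Huffman merges: 109/1000+57/500→223/1000; 103/500+221/1000→427/1000; 223/1000+7/20→573/1000; 427/1000+573/1000→1. L = 2223/1000 ≈ 2.2230.
L − H = 2.2230 − 2.1866 = 0.036 bits.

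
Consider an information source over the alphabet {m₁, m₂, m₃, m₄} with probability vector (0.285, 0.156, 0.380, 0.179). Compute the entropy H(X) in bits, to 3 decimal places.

H = −Σ pᵢ log₂ pᵢ.
−0.285·log₂(0.285) = 0.5161
−0.156·log₂(0.156) = 0.4181
−0.380·log₂(0.380) = 0.5305
−0.179·log₂(0.179) = 0.4443
Sum ≈ 1.9090 → 1.909 bits.

1.909 bits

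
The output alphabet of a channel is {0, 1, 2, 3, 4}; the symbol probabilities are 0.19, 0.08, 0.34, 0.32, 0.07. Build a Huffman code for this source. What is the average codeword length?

2.15 bits/symbol

Repeatedly combine the two least-probable nodes; the expected code length is the sum of the merged weights.
merge 7/100 + 2/25 → 3/20
merge 3/20 + 19/100 → 17/50
merge 8/25 + 17/50 → 33/50
merge 17/50 + 33/50 → 1
L = 3/20 + 17/50 + 33/50 + 1 = 43/20 = 2.15 bits/symbol.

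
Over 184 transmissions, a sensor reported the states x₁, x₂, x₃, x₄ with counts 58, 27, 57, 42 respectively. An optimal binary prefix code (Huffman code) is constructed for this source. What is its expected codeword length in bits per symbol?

Probabilities are the counts divided by 184.
Repeatedly combine the two least-probable nodes; the expected code length is the sum of the merged weights.
merge 27/184 + 21/92 → 3/8
merge 57/184 + 29/92 → 5/8
merge 3/8 + 5/8 → 1
L = 3/8 + 5/8 + 1 = 2 bits/symbol.

2 bits/symbol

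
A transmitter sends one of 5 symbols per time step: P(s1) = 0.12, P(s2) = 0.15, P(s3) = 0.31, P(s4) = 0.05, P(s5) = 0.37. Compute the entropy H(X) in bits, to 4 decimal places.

H = −Σ pᵢ log₂ pᵢ.
−0.12·log₂(0.12) = 0.3671
−0.15·log₂(0.15) = 0.4105
−0.31·log₂(0.31) = 0.5238
−0.05·log₂(0.05) = 0.2161
−0.37·log₂(0.37) = 0.5307
Sum ≈ 2.0482 → 2.0482 bits.

2.0482 bits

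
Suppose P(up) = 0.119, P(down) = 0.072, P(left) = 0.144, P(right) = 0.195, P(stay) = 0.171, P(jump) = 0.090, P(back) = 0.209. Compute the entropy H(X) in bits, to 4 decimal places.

H = −Σ pᵢ log₂ pᵢ.
−0.119·log₂(0.119) = 0.3654
−0.072·log₂(0.072) = 0.2733
−0.144·log₂(0.144) = 0.4026
−0.195·log₂(0.195) = 0.4599
−0.171·log₂(0.171) = 0.4357
−0.090·log₂(0.090) = 0.3127
−0.209·log₂(0.209) = 0.4720
Sum ≈ 2.7216 → 2.7216 bits.

2.7216 bits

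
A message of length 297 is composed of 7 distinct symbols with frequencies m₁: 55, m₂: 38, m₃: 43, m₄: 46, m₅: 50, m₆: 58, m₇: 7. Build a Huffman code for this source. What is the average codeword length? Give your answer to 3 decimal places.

2.771 bits/symbol

Probabilities are the counts divided by 297.
Repeatedly combine the two least-probable nodes; the expected code length is the sum of the merged weights.
merge 7/297 + 38/297 → 5/33
merge 43/297 + 5/33 → 8/27
merge 46/297 + 50/297 → 32/99
merge 5/27 + 58/297 → 113/297
merge 8/27 + 32/99 → 184/297
merge 113/297 + 184/297 → 1
L = 5/33 + 8/27 + 32/99 + 113/297 + 184/297 + 1 = 823/297 ≈ 2.771 bits/symbol.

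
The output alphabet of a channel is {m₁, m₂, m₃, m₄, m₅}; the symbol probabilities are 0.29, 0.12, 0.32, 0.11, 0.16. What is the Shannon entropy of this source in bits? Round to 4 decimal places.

H = −Σ pᵢ log₂ pᵢ.
−0.29·log₂(0.29) = 0.5179
−0.12·log₂(0.12) = 0.3671
−0.32·log₂(0.32) = 0.5260
−0.11·log₂(0.11) = 0.3503
−0.16·log₂(0.16) = 0.4230
Sum ≈ 2.1843 → 2.1843 bits.

2.1843 bits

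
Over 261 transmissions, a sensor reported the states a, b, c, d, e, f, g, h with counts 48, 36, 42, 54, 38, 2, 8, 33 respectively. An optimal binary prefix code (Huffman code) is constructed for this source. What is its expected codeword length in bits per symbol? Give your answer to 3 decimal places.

2.812 bits/symbol

Probabilities are the counts divided by 261.
Repeatedly combine the two least-probable nodes; the expected code length is the sum of the merged weights.
merge 2/261 + 8/261 → 10/261
merge 10/261 + 11/87 → 43/261
merge 4/29 + 38/261 → 74/261
merge 14/87 + 43/261 → 85/261
merge 16/87 + 6/29 → 34/87
merge 74/261 + 85/261 → 53/87
merge 34/87 + 53/87 → 1
L = 10/261 + 43/261 + 74/261 + 85/261 + 34/87 + 53/87 + 1 = 734/261 ≈ 2.812 bits/symbol.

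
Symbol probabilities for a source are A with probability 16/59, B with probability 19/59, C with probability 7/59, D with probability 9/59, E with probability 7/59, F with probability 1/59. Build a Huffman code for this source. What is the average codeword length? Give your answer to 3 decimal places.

2.390 bits/symbol

Repeatedly combine the two least-probable nodes; the expected code length is the sum of the merged weights.
merge 1/59 + 7/59 → 8/59
merge 7/59 + 8/59 → 15/59
merge 9/59 + 15/59 → 24/59
merge 16/59 + 19/59 → 35/59
merge 24/59 + 35/59 → 1
L = 8/59 + 15/59 + 24/59 + 35/59 + 1 = 141/59 ≈ 2.390 bits/symbol.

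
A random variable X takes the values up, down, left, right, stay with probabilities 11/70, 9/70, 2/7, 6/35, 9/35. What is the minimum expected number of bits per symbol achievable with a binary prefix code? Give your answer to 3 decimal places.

2.286 bits/symbol

Repeatedly combine the two least-probable nodes; the expected code length is the sum of the merged weights.
merge 9/70 + 11/70 → 2/7
merge 6/35 + 9/35 → 3/7
merge 2/7 + 2/7 → 4/7
merge 3/7 + 4/7 → 1
L = 2/7 + 3/7 + 4/7 + 1 = 16/7 ≈ 2.286 bits/symbol.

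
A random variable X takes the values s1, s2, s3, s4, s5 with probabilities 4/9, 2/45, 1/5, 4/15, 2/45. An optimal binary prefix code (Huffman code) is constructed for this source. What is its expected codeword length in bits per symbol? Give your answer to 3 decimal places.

Repeatedly combine the two least-probable nodes; the expected code length is the sum of the merged weights.
merge 2/45 + 2/45 → 4/45
merge 4/45 + 1/5 → 13/45
merge 4/15 + 13/45 → 5/9
merge 4/9 + 5/9 → 1
L = 4/45 + 13/45 + 5/9 + 1 = 29/15 ≈ 1.933 bits/symbol.

1.933 bits/symbol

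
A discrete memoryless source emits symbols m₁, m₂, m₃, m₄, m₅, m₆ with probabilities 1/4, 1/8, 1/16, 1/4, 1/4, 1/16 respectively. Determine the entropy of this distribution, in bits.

Each probability is a power of 1/2, so log₂(1/p) is an integer.
H = Σ p·log₂(1/p) = 1/4·2 + 1/8·3 + 1/16·4 + 1/4·2 + 1/4·2 + 1/16·4 = 2.375 bits.

2.375 bits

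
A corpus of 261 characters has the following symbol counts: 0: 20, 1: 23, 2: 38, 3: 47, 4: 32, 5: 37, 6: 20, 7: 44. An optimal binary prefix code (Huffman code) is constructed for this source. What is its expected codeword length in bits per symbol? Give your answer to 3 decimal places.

2.973 bits/symbol

Probabilities are the counts divided by 261.
Repeatedly combine the two least-probable nodes; the expected code length is the sum of the merged weights.
merge 20/261 + 20/261 → 40/261
merge 23/261 + 32/261 → 55/261
merge 37/261 + 38/261 → 25/87
merge 40/261 + 44/261 → 28/87
merge 47/261 + 55/261 → 34/87
merge 25/87 + 28/87 → 53/87
merge 34/87 + 53/87 → 1
L = 40/261 + 55/261 + 25/87 + 28/87 + 34/87 + 53/87 + 1 = 776/261 ≈ 2.973 bits/symbol.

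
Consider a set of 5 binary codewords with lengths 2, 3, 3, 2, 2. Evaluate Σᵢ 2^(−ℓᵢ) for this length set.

1

With common denominator 2^3 = 8: Σ 2^(−ℓᵢ) = 2/8 + 1/8 + 1/8 + 2/8 + 2/8 = 8/8 = 1.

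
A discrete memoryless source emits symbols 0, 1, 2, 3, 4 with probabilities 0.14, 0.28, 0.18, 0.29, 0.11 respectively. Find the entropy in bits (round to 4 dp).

2.2248 bits

H = −Σ pᵢ log₂ pᵢ.
−0.14·log₂(0.14) = 0.3971
−0.28·log₂(0.28) = 0.5142
−0.18·log₂(0.18) = 0.4453
−0.29·log₂(0.29) = 0.5179
−0.11·log₂(0.11) = 0.3503
Sum ≈ 2.2248 → 2.2248 bits.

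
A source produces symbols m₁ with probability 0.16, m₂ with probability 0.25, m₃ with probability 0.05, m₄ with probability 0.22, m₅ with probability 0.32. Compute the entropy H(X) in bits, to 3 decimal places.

H = −Σ pᵢ log₂ pᵢ.
−0.16·log₂(0.16) = 0.4230
−0.25·log₂(0.25) = 0.5000
−0.05·log₂(0.05) = 0.2161
−0.22·log₂(0.22) = 0.4806
−0.32·log₂(0.32) = 0.5260
Sum ≈ 2.1457 → 2.146 bits.

2.146 bits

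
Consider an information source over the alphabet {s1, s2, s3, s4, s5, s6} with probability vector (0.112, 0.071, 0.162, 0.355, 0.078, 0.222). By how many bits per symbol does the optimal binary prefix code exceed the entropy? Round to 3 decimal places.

0.060 bits

Entropy H = −Σ p log₂ p ≈ 2.3496 bits.
Huffman merges: 71/1000+39/500→149/1000; 14/125+149/1000→261/1000; 81/500+111/500→48/125; 261/1000+71/200→77/125; 48/125+77/125→1. L = 241/100 ≈ 2.4100.
L − H = 2.4100 − 2.3496 = 0.060 bits.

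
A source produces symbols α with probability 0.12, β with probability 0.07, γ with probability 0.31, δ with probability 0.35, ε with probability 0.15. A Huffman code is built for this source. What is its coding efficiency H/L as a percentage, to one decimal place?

96.3%

Entropy H = −Σ p log₂ p ≈ 2.1001 bits.
Huffman merges: 7/100+3/25→19/100; 3/20+19/100→17/50; 31/100+17/50→13/20; 7/20+13/20→1. L = 109/50 ≈ 2.1800.
Efficiency = H/L = 2.1001/2.1800 = 96.3%.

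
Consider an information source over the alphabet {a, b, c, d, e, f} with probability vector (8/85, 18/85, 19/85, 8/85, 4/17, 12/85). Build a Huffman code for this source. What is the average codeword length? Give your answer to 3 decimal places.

2.518 bits/symbol

Repeatedly combine the two least-probable nodes; the expected code length is the sum of the merged weights.
merge 8/85 + 8/85 → 16/85
merge 12/85 + 16/85 → 28/85
merge 18/85 + 19/85 → 37/85
merge 4/17 + 28/85 → 48/85
merge 37/85 + 48/85 → 1
L = 16/85 + 28/85 + 37/85 + 48/85 + 1 = 214/85 ≈ 2.518 bits/symbol.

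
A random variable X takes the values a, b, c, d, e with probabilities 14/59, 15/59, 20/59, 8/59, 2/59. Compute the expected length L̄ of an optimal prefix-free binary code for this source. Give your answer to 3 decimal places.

Repeatedly combine the two least-probable nodes; the expected code length is the sum of the merged weights.
merge 2/59 + 8/59 → 10/59
merge 10/59 + 14/59 → 24/59
merge 15/59 + 20/59 → 35/59
merge 24/59 + 35/59 → 1
L = 10/59 + 24/59 + 35/59 + 1 = 128/59 ≈ 2.169 bits/symbol.

2.169 bits/symbol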